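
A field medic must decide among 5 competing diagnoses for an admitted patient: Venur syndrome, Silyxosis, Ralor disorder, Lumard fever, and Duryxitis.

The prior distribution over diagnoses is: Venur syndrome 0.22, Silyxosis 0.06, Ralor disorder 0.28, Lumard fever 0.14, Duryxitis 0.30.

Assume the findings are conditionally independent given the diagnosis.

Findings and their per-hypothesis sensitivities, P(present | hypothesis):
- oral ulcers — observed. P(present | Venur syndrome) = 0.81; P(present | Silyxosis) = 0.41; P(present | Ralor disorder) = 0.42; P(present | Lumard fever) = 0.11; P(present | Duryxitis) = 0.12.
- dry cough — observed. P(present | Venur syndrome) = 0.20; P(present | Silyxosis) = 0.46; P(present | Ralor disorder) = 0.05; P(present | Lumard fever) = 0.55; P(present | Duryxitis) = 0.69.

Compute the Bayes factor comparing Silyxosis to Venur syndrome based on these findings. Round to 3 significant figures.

1.16

Take the product of per-finding likelihoods under each hypothesis, then divide.
  Silyxosis: 0.41 × 0.46 = 0.1886
  Venur syndrome: 0.81 × 0.20 = 0.162
Bayes factor = 0.1886 / 0.162 ≈ 1.16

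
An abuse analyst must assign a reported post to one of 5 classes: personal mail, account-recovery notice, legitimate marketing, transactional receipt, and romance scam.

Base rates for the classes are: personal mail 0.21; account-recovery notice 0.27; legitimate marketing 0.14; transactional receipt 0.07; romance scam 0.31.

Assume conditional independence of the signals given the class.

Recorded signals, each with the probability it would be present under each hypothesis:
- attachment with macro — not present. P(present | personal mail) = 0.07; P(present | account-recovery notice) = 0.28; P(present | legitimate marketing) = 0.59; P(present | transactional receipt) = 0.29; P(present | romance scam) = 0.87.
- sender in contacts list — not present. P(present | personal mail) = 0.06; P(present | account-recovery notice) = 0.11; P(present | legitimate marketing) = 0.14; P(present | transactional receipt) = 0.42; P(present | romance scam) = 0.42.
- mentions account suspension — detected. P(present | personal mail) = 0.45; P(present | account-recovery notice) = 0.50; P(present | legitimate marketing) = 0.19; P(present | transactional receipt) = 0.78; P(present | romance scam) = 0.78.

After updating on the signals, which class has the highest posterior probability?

account-recovery notice

By Bayes' rule with conditional independence, the unnormalized weight for each hypothesis is prior × ∏ likelihoods (using 1 − P(present | H) for each absent signal):
  personal mail: 0.21 × (1 − 0.07) × (1 − 0.06) × 0.45 = 0.082612
  account-recovery notice: 0.27 × (1 − 0.28) × (1 − 0.11) × 0.50 = 0.086508
  legitimate marketing: 0.14 × (1 − 0.59) × (1 − 0.14) × 0.19 = 0.0093792
  transactional receipt: 0.07 × (1 − 0.29) × (1 − 0.42) × 0.78 = 0.022484
  romance scam: 0.31 × (1 − 0.87) × (1 − 0.42) × 0.78 = 0.018232
Normalizing constant Z = 0.082612 + 0.086508 + 0.0093792 + 0.022484 + 0.018232 = 0.21922.
P(personal mail | evidence) ≈ 0.082612 / 0.21922 ≈ 0.377
P(account-recovery notice | evidence) ≈ 0.086508 / 0.21922 ≈ 0.395
P(legitimate marketing | evidence) ≈ 0.0093792 / 0.21922 ≈ 0.043
P(transactional receipt | evidence) ≈ 0.022484 / 0.21922 ≈ 0.103
P(romance scam | evidence) ≈ 0.018232 / 0.21922 ≈ 0.083
The largest is 0.395, so account-recovery notice is most probable.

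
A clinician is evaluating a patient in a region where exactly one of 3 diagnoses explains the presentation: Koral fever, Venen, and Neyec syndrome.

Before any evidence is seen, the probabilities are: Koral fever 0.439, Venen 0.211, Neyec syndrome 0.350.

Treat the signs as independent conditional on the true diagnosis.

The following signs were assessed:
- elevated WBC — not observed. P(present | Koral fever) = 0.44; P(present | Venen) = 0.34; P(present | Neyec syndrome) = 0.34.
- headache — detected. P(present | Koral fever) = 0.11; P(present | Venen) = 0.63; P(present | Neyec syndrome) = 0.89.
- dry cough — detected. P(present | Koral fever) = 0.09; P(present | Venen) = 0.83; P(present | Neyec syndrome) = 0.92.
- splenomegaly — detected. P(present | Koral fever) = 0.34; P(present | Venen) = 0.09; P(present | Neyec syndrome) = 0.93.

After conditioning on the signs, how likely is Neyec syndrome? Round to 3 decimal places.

Multiply each prior by the joint likelihood of the sign pattern (using 1 − P(present | H) for each absent sign):
  Koral fever: 0.439 × (1 − 0.44) × 0.11 × 0.09 × 0.34 = 0.0008275
  Venen: 0.211 × (1 − 0.34) × 0.63 × 0.83 × 0.09 = 0.0065537
  Neyec syndrome: 0.350 × (1 − 0.34) × 0.89 × 0.92 × 0.93 = 0.1759
Normalizing constant Z = 0.0008275 + 0.0065537 + 0.1759 = 0.18328.
P(Neyec syndrome | evidence) = 0.1759 / 0.18328 ≈ 0.960.

0.960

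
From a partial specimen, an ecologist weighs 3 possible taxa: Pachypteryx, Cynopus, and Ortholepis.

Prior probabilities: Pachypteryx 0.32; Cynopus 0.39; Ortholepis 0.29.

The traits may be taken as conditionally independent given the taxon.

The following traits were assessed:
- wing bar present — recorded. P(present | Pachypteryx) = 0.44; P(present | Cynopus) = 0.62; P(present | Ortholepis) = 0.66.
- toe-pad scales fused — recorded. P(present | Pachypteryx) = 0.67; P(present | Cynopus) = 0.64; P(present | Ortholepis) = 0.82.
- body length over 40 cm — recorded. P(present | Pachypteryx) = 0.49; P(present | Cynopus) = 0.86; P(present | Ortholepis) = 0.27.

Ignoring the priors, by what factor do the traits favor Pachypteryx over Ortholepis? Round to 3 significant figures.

Joint likelihood of the trait pattern under each hypothesis:
  Pachypteryx: 0.44 × 0.67 × 0.49 = 0.14445
  Ortholepis: 0.66 × 0.82 × 0.27 = 0.14612
Bayes factor = 0.14445 / 0.14612 ≈ 0.989

0.989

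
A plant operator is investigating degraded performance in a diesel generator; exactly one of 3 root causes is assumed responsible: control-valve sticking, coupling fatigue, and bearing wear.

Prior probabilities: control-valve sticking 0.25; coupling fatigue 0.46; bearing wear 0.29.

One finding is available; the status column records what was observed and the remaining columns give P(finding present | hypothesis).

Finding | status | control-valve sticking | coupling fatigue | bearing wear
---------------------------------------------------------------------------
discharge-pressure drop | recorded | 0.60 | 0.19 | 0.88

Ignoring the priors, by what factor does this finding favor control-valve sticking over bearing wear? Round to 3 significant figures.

0.682

Likelihood of this finding under each hypothesis:
  control-valve sticking: 0.6
  bearing wear: 0.88
Bayes factor = 0.6 / 0.88 ≈ 0.682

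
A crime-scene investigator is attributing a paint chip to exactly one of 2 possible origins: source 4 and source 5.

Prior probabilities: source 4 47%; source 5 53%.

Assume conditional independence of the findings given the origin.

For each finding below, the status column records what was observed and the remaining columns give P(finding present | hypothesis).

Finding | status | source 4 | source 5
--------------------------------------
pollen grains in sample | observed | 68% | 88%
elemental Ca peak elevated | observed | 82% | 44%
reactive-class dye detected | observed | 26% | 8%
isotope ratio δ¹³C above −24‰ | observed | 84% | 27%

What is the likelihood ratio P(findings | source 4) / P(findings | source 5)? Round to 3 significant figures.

14.6

The Bayes factor is the ratio of the joint likelihoods of the evidence pattern under the two hypotheses.
  source 4: 0.68 × 0.82 × 0.26 × 0.84 = 0.12178
  source 5: 0.88 × 0.44 × 0.08 × 0.27 = 0.0083635
Bayes factor = 0.12178 / 0.0083635 ≈ 14.6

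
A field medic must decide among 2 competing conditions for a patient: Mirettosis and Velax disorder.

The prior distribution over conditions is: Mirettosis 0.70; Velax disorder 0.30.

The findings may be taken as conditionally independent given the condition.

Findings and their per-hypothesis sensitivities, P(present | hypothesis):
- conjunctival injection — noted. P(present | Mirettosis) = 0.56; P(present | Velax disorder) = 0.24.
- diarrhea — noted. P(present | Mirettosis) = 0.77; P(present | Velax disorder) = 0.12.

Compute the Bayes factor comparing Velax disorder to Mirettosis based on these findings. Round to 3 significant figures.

Joint likelihood of the evidence pattern under each hypothesis:
  Velax disorder: 0.24 × 0.12 = 0.0288
  Mirettosis: 0.56 × 0.77 = 0.4312
Bayes factor = 0.0288 / 0.4312 ≈ 0.0668

0.0668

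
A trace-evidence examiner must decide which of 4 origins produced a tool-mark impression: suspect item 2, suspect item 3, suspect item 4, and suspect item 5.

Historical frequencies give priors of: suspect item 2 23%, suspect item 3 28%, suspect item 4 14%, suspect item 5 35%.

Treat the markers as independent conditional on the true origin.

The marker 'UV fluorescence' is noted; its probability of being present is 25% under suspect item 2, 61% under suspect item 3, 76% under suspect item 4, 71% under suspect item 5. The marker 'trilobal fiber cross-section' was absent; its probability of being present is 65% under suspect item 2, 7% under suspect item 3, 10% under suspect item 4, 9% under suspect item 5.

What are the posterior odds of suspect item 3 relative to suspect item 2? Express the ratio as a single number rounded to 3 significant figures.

7.89

Unnormalized posterior weight (prior times the marker likelihoods) for each of the two hypotheses (using 1 − P(present | H) for each absent marker):
  suspect item 3: 0.28 × 0.61 × (1 − 0.07) = 0.15884
  suspect item 2: 0.23 × 0.25 × (1 − 0.65) = 0.020125
Odds(suspect item 3 : suspect item 2) = 0.15884 / 0.020125 ≈ 7.89.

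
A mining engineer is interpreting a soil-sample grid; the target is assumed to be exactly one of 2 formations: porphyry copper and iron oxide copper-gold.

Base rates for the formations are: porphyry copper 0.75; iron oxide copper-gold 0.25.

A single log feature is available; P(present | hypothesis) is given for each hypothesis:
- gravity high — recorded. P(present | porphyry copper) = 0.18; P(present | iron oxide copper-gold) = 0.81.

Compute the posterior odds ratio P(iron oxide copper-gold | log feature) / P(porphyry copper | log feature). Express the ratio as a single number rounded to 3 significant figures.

The normalizing constant cancels in an odds ratio, so compute prior × likelihood for the two hypotheses only:
  iron oxide copper-gold: 0.25 × 0.81 = 0.2025
  porphyry copper: 0.75 × 0.18 = 0.135
Posterior odds = 0.2025 / 0.135 ≈ 1.50.

1.50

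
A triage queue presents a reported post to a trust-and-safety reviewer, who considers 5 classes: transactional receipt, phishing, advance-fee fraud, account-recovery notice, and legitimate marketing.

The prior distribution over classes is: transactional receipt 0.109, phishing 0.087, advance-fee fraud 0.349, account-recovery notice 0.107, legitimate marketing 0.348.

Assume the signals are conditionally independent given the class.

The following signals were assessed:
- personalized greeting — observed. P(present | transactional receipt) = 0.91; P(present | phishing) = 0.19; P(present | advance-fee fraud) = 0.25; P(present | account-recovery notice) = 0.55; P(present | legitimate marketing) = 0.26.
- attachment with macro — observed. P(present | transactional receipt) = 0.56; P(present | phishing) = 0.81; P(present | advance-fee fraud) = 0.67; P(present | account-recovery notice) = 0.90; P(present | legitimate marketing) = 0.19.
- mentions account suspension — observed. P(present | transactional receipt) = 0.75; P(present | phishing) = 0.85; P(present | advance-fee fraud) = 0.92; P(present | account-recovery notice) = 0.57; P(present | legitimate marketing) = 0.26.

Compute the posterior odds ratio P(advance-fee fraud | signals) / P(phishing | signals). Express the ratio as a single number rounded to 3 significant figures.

Posterior odds equal prior odds times the likelihood ratio; only the two competing hypotheses matter.
  advance-fee fraud: 0.349 × 0.25 × 0.67 × 0.92 = 0.053781
  phishing: 0.087 × 0.19 × 0.81 × 0.85 = 0.011381
Odds(advance-fee fraud : phishing) = 0.053781 / 0.011381 ≈ 4.73.

4.73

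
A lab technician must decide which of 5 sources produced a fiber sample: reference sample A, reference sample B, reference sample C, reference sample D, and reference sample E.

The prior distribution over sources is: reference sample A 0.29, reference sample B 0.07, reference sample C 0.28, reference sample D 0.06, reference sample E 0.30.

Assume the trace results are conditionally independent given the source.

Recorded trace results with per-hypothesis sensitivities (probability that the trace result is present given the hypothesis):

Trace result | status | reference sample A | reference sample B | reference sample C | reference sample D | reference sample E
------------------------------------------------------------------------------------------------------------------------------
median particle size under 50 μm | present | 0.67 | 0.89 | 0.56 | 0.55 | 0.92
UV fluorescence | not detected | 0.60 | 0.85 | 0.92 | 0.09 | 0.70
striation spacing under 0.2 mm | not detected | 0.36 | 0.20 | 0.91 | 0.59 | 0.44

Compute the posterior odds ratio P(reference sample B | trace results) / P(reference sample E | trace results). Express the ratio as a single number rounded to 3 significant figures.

Unnormalized posterior weight (prior times the trace result likelihoods) for each of the two hypotheses (using 1 − P(present | H) for each absent trace result):
  reference sample B: 0.07 × 0.89 × (1 − 0.85) × (1 − 0.20) = 0.007476
  reference sample E: 0.30 × 0.92 × (1 − 0.70) × (1 − 0.44) = 0.046368
Posterior odds = 0.007476 / 0.046368 ≈ 0.161.

0.161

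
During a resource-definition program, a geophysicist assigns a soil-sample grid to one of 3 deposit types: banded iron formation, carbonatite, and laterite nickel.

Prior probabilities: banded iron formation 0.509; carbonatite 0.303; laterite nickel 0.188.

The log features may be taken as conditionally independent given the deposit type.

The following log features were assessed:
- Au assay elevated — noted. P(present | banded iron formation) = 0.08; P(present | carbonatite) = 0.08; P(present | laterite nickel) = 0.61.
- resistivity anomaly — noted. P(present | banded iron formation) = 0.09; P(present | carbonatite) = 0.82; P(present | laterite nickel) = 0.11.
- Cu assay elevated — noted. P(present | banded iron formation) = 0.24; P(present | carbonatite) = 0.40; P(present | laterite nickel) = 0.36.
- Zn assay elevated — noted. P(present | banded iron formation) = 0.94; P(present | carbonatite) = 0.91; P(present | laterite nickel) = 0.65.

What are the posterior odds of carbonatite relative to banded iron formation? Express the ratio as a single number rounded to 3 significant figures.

8.75

Unnormalized posterior weight (prior times the log feature likelihoods) for each of the two hypotheses:
  carbonatite: 0.303 × 0.08 × 0.82 × 0.40 × 0.91 = 0.0072352
  banded iron formation: 0.509 × 0.08 × 0.09 × 0.24 × 0.94 = 0.00082678
Posterior odds = 0.0072352 / 0.00082678 ≈ 8.75.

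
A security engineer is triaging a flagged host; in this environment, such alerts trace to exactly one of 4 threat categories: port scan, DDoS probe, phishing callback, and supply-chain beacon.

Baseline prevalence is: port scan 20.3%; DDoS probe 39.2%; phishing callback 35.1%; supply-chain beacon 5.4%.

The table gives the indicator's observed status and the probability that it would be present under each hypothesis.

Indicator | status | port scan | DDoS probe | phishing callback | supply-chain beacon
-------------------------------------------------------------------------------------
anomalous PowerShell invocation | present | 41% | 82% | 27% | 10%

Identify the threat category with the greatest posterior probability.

DDoS probe

By Bayes' rule, the unnormalized weight for each hypothesis is prior × likelihood:
  port scan: 0.203 × 0.41 = 0.08323
  DDoS probe: 0.392 × 0.82 = 0.32144
  phishing callback: 0.351 × 0.27 = 0.09477
  supply-chain beacon: 0.054 × 0.10 = 0.0054
The unnormalized weights sum to 0.50484.
P(port scan | evidence) ≈ 0.08323 / 0.50484 ≈ 0.165
P(DDoS probe | evidence) ≈ 0.32144 / 0.50484 ≈ 0.637
P(phishing callback | evidence) ≈ 0.09477 / 0.50484 ≈ 0.188
P(supply-chain beacon | evidence) ≈ 0.0054 / 0.50484 ≈ 0.011
The largest is 0.637, so DDoS probe is most probable.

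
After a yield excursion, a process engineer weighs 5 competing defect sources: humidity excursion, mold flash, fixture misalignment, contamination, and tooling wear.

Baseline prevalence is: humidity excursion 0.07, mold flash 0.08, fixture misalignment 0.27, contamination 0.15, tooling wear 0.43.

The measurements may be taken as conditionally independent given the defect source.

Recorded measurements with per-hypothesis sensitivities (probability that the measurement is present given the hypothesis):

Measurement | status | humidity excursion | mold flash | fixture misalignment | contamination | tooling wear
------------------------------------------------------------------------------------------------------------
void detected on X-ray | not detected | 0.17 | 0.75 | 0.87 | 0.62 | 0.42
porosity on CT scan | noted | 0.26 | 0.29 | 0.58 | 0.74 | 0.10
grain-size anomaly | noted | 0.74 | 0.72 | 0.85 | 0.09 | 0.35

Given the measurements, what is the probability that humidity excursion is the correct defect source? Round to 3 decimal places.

Multiply each prior by the joint likelihood of the measurement pattern (using 1 − P(present | H) for each absent measurement):
  humidity excursion: 0.07 × (1 − 0.17) × 0.26 × 0.74 = 0.011178
  mold flash: 0.08 × (1 − 0.75) × 0.29 × 0.72 = 0.004176
  fixture misalignment: 0.27 × (1 − 0.87) × 0.58 × 0.85 = 0.017304
  contamination: 0.15 × (1 − 0.62) × 0.74 × 0.09 = 0.0037962
  tooling wear: 0.43 × (1 − 0.42) × 0.10 × 0.35 = 0.008729
Normalizing constant Z = 0.011178 + 0.004176 + 0.017304 + 0.0037962 + 0.008729 = 0.045184.
P(humidity excursion | evidence) = 0.011178 / 0.045184 ≈ 0.247.

0.247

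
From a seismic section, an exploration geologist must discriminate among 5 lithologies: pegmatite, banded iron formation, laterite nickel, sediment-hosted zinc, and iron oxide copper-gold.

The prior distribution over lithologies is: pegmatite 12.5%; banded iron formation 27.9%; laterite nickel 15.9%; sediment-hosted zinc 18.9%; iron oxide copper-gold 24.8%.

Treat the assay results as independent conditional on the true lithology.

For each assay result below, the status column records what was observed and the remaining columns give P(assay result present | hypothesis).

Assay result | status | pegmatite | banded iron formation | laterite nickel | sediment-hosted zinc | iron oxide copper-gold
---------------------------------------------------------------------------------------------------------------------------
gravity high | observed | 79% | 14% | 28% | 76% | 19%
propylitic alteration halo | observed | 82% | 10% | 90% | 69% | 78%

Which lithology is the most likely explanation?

By Bayes' rule with conditional independence, the unnormalized weight for each hypothesis is prior × ∏ likelihoods:
  pegmatite: 0.125 × 0.79 × 0.82 = 0.080975
  banded iron formation: 0.279 × 0.14 × 0.10 = 0.003906
  laterite nickel: 0.159 × 0.28 × 0.90 = 0.040068
  sediment-hosted zinc: 0.189 × 0.76 × 0.69 = 0.099112
  iron oxide copper-gold: 0.248 × 0.19 × 0.78 = 0.036754
The unnormalized weights sum to 0.26081.
P(pegmatite | evidence) ≈ 0.080975 / 0.26081 ≈ 0.310
P(banded iron formation | evidence) ≈ 0.003906 / 0.26081 ≈ 0.015
P(laterite nickel | evidence) ≈ 0.040068 / 0.26081 ≈ 0.154
P(sediment-hosted zinc | evidence) ≈ 0.099112 / 0.26081 ≈ 0.380
P(iron oxide copper-gold | evidence) ≈ 0.036754 / 0.26081 ≈ 0.141
The largest is 0.380, so sediment-hosted zinc is most probable.

sediment-hosted zinc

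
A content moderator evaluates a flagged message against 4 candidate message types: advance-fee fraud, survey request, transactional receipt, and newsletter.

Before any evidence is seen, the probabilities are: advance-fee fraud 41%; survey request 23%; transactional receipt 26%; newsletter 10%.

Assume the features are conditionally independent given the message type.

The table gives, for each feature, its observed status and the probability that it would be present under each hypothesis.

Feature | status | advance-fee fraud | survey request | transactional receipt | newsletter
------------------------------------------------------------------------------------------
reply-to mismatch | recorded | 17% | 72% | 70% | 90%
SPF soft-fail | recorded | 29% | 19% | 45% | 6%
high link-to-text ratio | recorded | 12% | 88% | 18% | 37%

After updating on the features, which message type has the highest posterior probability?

survey request

By Bayes' rule with conditional independence, the unnormalized weight for each hypothesis is prior × ∏ likelihoods:
  advance-fee fraud: 0.41 × 0.17 × 0.29 × 0.12 = 0.0024256
  survey request: 0.23 × 0.72 × 0.19 × 0.88 = 0.027688
  transactional receipt: 0.26 × 0.70 × 0.45 × 0.18 = 0.014742
  newsletter: 0.10 × 0.90 × 0.06 × 0.37 = 0.001998
The unnormalized weights sum to 0.046854.
P(advance-fee fraud | evidence) ≈ 0.0024256 / 0.046854 ≈ 0.052
P(survey request | evidence) ≈ 0.027688 / 0.046854 ≈ 0.591
P(transactional receipt | evidence) ≈ 0.014742 / 0.046854 ≈ 0.315
P(newsletter | evidence) ≈ 0.001998 / 0.046854 ≈ 0.043
The largest is 0.591, so survey request is most probable.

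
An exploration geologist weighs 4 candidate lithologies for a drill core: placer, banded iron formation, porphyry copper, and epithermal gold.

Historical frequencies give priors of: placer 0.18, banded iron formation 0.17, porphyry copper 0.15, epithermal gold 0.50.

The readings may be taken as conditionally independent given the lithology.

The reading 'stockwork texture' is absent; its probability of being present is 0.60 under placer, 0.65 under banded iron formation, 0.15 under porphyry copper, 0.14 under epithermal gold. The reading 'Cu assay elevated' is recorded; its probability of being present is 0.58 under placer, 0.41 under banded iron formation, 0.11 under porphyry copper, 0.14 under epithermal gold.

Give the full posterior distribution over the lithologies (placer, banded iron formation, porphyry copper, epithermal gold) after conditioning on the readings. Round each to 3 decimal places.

0.297, 0.174, 0.100, 0.429

For each hypothesis, the unnormalized posterior weight is prior × product of the reading likelihoods (using 1 − P(present | H) for each absent reading):
  placer: 0.18 × (1 − 0.60) × 0.58 = 0.04176
  banded iron formation: 0.17 × (1 − 0.65) × 0.41 = 0.024395
  porphyry copper: 0.15 × (1 − 0.15) × 0.11 = 0.014025
  epithermal gold: 0.50 × (1 − 0.14) × 0.14 = 0.0602
Marginal likelihood of the evidence = 0.14038.
P(placer | evidence) = 0.04176 / 0.14038 ≈ 0.297
P(banded iron formation | evidence) = 0.024395 / 0.14038 ≈ 0.174
P(porphyry copper | evidence) = 0.014025 / 0.14038 ≈ 0.100
P(epithermal gold | evidence) = 0.0602 / 0.14038 ≈ 0.429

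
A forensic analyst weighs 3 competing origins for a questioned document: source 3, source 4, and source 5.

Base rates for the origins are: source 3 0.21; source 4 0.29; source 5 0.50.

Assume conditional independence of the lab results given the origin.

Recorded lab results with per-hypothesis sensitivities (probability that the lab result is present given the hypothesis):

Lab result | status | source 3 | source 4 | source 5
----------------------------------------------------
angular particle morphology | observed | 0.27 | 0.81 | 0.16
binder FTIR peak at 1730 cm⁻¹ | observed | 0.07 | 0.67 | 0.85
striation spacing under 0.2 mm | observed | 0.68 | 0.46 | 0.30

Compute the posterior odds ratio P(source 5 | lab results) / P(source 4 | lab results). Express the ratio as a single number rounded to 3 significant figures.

0.282

Unnormalized posterior weight (prior times the lab result likelihoods) for each of the two hypotheses:
  source 5: 0.50 × 0.16 × 0.85 × 0.30 = 0.0204
  source 4: 0.29 × 0.81 × 0.67 × 0.46 = 0.072396
Posterior odds = 0.0204 / 0.072396 ≈ 0.282.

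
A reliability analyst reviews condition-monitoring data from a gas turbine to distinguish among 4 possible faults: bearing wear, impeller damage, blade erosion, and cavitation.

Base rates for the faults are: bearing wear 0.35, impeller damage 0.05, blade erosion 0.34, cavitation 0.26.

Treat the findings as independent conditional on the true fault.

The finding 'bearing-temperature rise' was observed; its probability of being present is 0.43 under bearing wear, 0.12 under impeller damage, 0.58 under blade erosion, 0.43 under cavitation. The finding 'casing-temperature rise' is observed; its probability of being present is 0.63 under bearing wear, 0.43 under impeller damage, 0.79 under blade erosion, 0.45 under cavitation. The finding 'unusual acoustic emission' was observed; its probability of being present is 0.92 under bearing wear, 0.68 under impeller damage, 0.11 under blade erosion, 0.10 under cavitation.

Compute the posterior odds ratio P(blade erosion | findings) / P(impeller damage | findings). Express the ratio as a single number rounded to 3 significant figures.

9.77

The normalizing constant cancels in an odds ratio, so compute prior × likelihood for the two hypotheses only:
  blade erosion: 0.34 × 0.58 × 0.79 × 0.11 = 0.017137
  impeller damage: 0.05 × 0.12 × 0.43 × 0.68 = 0.0017544
Odds(blade erosion : impeller damage) = 0.017137 / 0.0017544 ≈ 9.77.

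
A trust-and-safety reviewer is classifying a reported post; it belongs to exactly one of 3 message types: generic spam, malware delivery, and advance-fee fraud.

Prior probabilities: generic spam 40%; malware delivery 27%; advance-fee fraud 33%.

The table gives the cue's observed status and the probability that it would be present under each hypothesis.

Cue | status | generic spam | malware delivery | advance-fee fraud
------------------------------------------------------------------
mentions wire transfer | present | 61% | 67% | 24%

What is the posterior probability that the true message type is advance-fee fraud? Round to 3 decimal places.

0.157

For each hypothesis, the unnormalized posterior weight is prior × likelihood:
  generic spam: 0.40 × 0.61 = 0.244
  malware delivery: 0.27 × 0.67 = 0.1809
  advance-fee fraud: 0.33 × 0.24 = 0.0792
Marginal likelihood of the evidence = 0.5041.
P(advance-fee fraud | evidence) = 0.0792 / 0.5041 ≈ 0.157.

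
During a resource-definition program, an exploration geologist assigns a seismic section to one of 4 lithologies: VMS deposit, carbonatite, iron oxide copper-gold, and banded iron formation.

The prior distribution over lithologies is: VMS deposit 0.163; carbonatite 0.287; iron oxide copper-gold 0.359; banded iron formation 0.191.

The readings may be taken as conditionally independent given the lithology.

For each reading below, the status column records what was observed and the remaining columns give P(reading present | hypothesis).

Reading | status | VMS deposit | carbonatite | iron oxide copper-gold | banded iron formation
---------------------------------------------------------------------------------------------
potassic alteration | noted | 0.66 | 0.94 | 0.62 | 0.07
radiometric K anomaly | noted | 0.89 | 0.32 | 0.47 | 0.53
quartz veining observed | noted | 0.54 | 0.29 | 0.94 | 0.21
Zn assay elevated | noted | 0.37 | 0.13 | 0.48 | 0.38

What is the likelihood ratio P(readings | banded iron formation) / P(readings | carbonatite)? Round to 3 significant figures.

Take the product of per-reading likelihoods under each hypothesis, then divide.
  banded iron formation: 0.07 × 0.53 × 0.21 × 0.38 = 0.0029606
  carbonatite: 0.94 × 0.32 × 0.29 × 0.13 = 0.01134
Bayes factor = 0.0029606 / 0.01134 ≈ 0.261

0.261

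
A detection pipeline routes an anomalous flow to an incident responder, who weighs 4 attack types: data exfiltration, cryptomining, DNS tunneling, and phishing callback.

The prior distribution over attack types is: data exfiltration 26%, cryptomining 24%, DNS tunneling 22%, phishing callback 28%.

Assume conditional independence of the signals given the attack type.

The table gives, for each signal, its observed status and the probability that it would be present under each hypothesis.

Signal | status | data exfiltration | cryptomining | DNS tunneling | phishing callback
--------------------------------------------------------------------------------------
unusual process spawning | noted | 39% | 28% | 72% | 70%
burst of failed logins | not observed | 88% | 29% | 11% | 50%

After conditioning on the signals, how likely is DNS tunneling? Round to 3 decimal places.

For each hypothesis, the unnormalized posterior weight is prior × product of the signal likelihoods (using 1 − P(present | H) for each absent signal):
  data exfiltration: 0.26 × 0.39 × (1 − 0.88) = 0.012168
  cryptomining: 0.24 × 0.28 × (1 − 0.29) = 0.047712
  DNS tunneling: 0.22 × 0.72 × (1 − 0.11) = 0.14098
  phishing callback: 0.28 × 0.70 × (1 − 0.50) = 0.098
Marginal likelihood of the evidence = 0.29886.
P(DNS tunneling | evidence) = 0.14098 / 0.29886 ≈ 0.472.

0.472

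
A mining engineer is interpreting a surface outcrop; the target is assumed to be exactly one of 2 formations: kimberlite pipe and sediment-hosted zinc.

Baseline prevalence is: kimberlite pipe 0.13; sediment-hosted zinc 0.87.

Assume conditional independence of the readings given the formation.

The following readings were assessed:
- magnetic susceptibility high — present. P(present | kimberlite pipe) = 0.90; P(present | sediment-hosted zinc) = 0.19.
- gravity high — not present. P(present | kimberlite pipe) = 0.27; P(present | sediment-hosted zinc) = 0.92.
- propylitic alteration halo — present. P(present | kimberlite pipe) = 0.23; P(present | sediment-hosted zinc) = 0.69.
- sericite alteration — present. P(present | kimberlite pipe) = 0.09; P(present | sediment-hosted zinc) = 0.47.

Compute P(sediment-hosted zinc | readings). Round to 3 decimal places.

By Bayes' rule with conditional independence, the unnormalized weight for each hypothesis is prior × ∏ likelihoods (using 1 − P(present | H) for each absent reading):
  kimberlite pipe: 0.13 × 0.90 × (1 − 0.27) × 0.23 × 0.09 = 0.001768
  sediment-hosted zinc: 0.87 × 0.19 × (1 − 0.92) × 0.69 × 0.47 = 0.0042885
Marginal likelihood of the evidence = 0.0060565.
P(sediment-hosted zinc | evidence) = 0.0042885 / 0.0060565 ≈ 0.708.

0.708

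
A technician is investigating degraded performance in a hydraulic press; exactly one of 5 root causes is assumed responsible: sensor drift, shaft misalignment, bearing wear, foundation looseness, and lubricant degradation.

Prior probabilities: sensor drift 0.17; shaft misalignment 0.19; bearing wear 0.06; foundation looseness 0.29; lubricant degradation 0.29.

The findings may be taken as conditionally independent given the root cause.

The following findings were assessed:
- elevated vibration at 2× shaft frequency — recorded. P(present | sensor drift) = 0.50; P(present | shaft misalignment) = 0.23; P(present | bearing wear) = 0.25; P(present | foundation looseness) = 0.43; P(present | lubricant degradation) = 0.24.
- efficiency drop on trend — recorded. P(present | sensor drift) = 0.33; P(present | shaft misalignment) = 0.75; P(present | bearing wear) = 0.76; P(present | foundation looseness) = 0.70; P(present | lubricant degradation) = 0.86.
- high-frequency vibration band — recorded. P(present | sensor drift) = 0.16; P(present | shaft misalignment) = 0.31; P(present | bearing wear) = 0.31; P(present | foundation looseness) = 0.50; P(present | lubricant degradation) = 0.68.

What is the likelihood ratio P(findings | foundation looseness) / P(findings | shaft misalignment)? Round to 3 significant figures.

2.81

The Bayes factor is the ratio of the joint likelihoods of the evidence pattern under the two hypotheses.
  foundation looseness: 0.43 × 0.70 × 0.50 = 0.1505
  shaft misalignment: 0.23 × 0.75 × 0.31 = 0.053475
Bayes factor = 0.1505 / 0.053475 ≈ 2.81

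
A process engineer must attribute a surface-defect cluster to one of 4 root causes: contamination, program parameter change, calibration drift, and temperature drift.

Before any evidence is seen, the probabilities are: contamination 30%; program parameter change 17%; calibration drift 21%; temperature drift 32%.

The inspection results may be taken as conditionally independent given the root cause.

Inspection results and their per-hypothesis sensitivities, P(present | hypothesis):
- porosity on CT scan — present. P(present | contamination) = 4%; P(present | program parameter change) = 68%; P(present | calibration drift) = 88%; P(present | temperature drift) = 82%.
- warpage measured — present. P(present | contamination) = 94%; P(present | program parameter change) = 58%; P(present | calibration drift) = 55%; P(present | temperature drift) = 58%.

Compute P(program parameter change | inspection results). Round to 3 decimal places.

0.202

Multiply each prior by the joint likelihood of the inspection result pattern:
  contamination: 0.30 × 0.04 × 0.94 = 0.01128
  program parameter change: 0.17 × 0.68 × 0.58 = 0.067048
  calibration drift: 0.21 × 0.88 × 0.55 = 0.10164
  temperature drift: 0.32 × 0.82 × 0.58 = 0.15219
The unnormalized weights sum to 0.33216.
P(program parameter change | evidence) = 0.067048 / 0.33216 ≈ 0.202.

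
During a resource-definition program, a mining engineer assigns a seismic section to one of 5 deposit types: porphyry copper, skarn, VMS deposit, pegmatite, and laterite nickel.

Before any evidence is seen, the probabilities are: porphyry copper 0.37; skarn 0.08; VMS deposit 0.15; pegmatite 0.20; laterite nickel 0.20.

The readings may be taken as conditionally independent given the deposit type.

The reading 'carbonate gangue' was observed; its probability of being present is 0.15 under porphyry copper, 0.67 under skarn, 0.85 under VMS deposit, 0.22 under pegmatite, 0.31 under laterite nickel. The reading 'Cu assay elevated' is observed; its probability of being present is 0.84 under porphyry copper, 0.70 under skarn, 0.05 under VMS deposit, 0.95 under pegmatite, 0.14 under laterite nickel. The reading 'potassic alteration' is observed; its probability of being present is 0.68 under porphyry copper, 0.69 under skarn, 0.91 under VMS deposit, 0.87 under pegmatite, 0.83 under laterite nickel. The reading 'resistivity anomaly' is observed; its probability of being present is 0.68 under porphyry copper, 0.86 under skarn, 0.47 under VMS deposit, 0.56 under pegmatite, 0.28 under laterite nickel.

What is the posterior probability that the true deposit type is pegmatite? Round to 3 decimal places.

By Bayes' rule with conditional independence, the unnormalized weight for each hypothesis is prior × ∏ likelihoods:
  porphyry copper: 0.37 × 0.15 × 0.84 × 0.68 × 0.68 = 0.021557
  skarn: 0.08 × 0.67 × 0.70 × 0.69 × 0.86 = 0.022264
  VMS deposit: 0.15 × 0.85 × 0.05 × 0.91 × 0.47 = 0.0027266
  pegmatite: 0.20 × 0.22 × 0.95 × 0.87 × 0.56 = 0.020365
  laterite nickel: 0.20 × 0.31 × 0.14 × 0.83 × 0.28 = 0.0020172
Marginal likelihood of the evidence = 0.06893.
P(pegmatite | evidence) = 0.020365 / 0.06893 ≈ 0.295.

0.295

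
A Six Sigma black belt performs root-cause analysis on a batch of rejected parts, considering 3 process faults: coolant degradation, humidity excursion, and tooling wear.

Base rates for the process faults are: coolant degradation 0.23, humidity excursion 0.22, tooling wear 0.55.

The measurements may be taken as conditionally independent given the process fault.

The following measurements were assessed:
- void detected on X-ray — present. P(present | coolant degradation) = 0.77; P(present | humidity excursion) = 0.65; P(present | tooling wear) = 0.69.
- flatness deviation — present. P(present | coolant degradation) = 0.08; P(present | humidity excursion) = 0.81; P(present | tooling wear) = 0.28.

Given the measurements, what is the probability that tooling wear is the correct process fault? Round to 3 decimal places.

Multiply each prior by the joint likelihood of the measurement pattern:
  coolant degradation: 0.23 × 0.77 × 0.08 = 0.014168
  humidity excursion: 0.22 × 0.65 × 0.81 = 0.11583
  tooling wear: 0.55 × 0.69 × 0.28 = 0.10626
Marginal likelihood of the evidence = 0.23626.
P(tooling wear | evidence) = 0.10626 / 0.23626 ≈ 0.450.

0.450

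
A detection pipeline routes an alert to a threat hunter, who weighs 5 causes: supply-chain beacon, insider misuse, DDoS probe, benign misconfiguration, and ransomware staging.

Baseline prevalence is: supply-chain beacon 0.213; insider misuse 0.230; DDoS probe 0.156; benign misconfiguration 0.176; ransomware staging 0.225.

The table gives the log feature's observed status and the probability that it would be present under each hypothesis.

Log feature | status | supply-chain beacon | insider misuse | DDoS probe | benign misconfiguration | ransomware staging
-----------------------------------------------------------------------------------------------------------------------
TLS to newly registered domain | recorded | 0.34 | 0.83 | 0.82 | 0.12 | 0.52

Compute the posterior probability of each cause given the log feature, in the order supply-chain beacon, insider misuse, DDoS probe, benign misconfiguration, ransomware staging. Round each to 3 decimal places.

Multiply each prior by the likelihood of the log feature:
  supply-chain beacon: 0.213 × 0.34 = 0.07242
  insider misuse: 0.230 × 0.83 = 0.1909
  DDoS probe: 0.156 × 0.82 = 0.12792
  benign misconfiguration: 0.176 × 0.12 = 0.02112
  ransomware staging: 0.225 × 0.52 = 0.117
Marginal likelihood of the evidence = 0.52936.
P(supply-chain beacon | evidence) = 0.07242 / 0.52936 ≈ 0.137
P(insider misuse | evidence) = 0.1909 / 0.52936 ≈ 0.361
P(DDoS probe | evidence) = 0.12792 / 0.52936 ≈ 0.242
P(benign misconfiguration | evidence) = 0.02112 / 0.52936 ≈ 0.040
P(ransomware staging | evidence) = 0.117 / 0.52936 ≈ 0.221

0.137, 0.361, 0.242, 0.040, 0.221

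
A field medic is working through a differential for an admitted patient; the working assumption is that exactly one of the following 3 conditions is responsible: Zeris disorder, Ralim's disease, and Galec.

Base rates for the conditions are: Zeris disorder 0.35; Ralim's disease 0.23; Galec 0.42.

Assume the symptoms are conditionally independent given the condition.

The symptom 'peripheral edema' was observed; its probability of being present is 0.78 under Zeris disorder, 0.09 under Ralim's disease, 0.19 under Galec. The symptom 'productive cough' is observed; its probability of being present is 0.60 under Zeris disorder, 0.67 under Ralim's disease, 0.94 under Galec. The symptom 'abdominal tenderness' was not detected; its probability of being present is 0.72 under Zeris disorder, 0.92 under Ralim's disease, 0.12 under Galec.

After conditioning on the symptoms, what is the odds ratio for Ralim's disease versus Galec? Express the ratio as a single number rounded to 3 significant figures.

Unnormalized posterior weight (prior times the symptom likelihoods) for each of the two hypotheses (using 1 − P(present | H) for each absent symptom):
  Ralim's disease: 0.23 × 0.09 × 0.67 × (1 − 0.92) = 0.0011095
  Galec: 0.42 × 0.19 × 0.94 × (1 − 0.12) = 0.066011
Odds(Ralim's disease : Galec) = 0.0011095 / 0.066011 ≈ 0.0168.

0.0168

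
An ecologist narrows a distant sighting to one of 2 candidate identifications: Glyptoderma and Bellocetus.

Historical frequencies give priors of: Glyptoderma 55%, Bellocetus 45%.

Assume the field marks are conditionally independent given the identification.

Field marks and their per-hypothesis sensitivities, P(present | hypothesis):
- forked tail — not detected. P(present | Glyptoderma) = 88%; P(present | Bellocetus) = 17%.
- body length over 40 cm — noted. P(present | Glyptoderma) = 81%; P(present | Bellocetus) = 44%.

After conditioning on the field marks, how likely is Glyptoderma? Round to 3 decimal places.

Multiply each prior by the joint likelihood of the field mark pattern (using 1 − P(present | H) for each absent field mark):
  Glyptoderma: 0.55 × (1 − 0.88) × 0.81 = 0.05346
  Bellocetus: 0.45 × (1 − 0.17) × 0.44 = 0.16434
The unnormalized weights sum to 0.2178.
P(Glyptoderma | evidence) = 0.05346 / 0.2178 ≈ 0.245.

0.245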